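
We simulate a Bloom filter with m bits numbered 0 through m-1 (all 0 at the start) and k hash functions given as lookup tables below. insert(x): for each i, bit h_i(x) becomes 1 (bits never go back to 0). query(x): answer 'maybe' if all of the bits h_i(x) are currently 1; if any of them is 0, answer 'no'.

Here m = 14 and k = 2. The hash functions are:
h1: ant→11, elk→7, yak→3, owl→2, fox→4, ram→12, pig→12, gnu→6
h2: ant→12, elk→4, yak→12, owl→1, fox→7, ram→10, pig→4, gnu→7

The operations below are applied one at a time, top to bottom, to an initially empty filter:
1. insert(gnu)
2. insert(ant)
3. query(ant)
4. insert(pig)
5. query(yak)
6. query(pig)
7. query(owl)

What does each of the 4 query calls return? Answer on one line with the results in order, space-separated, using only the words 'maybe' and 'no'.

Answer: maybe no maybe no

Derivation:
Start: bits=00000000000000
Op 1: insert gnu -> sets bits 6 7 -> bits=00000011000000
Op 2: insert ant -> sets bits 11 12 -> bits=00000011000110
Op 3: query ant -> checks bit11=1, bit12=1 (all 1) -> maybe
Op 4: insert pig -> sets bits 4 12 -> bits=00001011000110
Op 5: query yak -> checks bit3=0, bit12=1 (has a 0) -> no
Op 6: query pig -> checks bit4=1, bit12=1 (all 1) -> maybe
Op 7: query owl -> checks bit1=0, bit2=0 (has a 0) -> no
Query results in order: maybe no maybe no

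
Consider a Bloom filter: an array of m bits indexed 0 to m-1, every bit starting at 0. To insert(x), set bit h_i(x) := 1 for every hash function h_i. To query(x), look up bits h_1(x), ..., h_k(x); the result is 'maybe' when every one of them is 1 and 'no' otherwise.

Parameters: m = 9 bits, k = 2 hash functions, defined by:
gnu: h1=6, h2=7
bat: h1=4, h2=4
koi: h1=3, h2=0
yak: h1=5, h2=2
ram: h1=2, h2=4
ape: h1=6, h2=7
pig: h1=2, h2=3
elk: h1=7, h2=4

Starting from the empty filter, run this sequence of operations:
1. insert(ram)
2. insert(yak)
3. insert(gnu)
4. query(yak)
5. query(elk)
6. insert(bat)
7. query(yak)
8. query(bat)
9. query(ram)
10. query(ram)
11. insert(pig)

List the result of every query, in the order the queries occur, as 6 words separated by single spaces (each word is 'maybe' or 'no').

Answer: maybe maybe maybe maybe maybe maybe

Derivation:
Start: bits=000000000
Op 1: insert ram -> sets bits 2 4 -> bits=001010000
Op 2: insert yak -> sets bits 2 5 -> bits=001011000
Op 3: insert gnu -> sets bits 6 7 -> bits=001011110
Op 4: query yak -> checks bit2=1, bit5=1 (all 1) -> maybe
Op 5: query elk -> checks bit4=1, bit7=1 (all 1) -> maybe
Op 6: insert bat -> sets bits 4 -> bits=001011110
Op 7: query yak -> checks bit2=1, bit5=1 (all 1) -> maybe
Op 8: query bat -> checks bit4=1 (all 1) -> maybe
Op 9: query ram -> checks bit2=1, bit4=1 (all 1) -> maybe
Op 10: query ram -> checks bit2=1, bit4=1 (all 1) -> maybe
Op 11: insert pig -> sets bits 2 3 -> bits=001111110
Query results in order: maybe maybe maybe maybe maybe maybe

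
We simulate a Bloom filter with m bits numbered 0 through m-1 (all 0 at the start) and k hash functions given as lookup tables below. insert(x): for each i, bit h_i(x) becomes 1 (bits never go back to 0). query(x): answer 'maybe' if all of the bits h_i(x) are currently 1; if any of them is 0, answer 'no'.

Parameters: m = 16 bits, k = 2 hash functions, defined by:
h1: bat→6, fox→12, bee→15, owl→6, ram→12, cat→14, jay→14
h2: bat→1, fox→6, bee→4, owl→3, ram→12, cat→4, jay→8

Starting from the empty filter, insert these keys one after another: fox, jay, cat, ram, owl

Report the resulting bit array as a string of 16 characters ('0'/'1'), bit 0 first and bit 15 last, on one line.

Answer: 0001101010001010

Derivation:
Start: bits=0000000000000000
After insert 'fox': sets bits 6 12 -> bits=0000001000001000
After insert 'jay': sets bits 8 14 -> bits=0000001010001010
After insert 'cat': sets bits 4 14 -> bits=0000101010001010
After insert 'ram': sets bits 12 -> bits=0000101010001010
After insert 'owl': sets bits 3 6 -> bits=0001101010001010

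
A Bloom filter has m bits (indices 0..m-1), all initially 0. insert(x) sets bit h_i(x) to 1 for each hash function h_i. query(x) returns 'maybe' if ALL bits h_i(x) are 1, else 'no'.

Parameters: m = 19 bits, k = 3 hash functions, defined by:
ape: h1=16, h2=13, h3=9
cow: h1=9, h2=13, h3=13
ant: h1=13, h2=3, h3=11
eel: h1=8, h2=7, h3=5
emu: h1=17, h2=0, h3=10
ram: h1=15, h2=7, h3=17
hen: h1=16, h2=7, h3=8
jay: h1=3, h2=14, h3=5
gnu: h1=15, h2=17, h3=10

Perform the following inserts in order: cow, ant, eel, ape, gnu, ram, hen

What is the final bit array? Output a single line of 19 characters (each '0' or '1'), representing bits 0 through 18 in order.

Answer: 0001010111110101110

Derivation:
Start: bits=0000000000000000000
After insert 'cow': sets bits 9 13 -> bits=0000000001000100000
After insert 'ant': sets bits 3 11 13 -> bits=0001000001010100000
After insert 'eel': sets bits 5 7 8 -> bits=0001010111010100000
After insert 'ape': sets bits 9 13 16 -> bits=0001010111010100100
After insert 'gnu': sets bits 10 15 17 -> bits=0001010111110101110
After insert 'ram': sets bits 7 15 17 -> bits=0001010111110101110
After insert 'hen': sets bits 7 8 16 -> bits=0001010111110101110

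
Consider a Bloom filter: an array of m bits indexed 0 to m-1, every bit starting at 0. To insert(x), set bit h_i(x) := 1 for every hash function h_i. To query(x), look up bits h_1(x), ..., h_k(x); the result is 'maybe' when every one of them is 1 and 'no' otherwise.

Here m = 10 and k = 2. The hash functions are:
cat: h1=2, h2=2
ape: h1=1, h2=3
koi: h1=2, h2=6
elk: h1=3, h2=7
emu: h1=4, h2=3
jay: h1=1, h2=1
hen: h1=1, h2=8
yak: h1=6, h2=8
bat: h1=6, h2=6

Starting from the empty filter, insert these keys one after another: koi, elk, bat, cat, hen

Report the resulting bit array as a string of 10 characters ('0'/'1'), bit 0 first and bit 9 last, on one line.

Start: bits=0000000000
After insert 'koi': sets bits 2 6 -> bits=0010001000
After insert 'elk': sets bits 3 7 -> bits=0011001100
After insert 'bat': sets bits 6 -> bits=0011001100
After insert 'cat': sets bits 2 -> bits=0011001100
After insert 'hen': sets bits 1 8 -> bits=0111001110

Answer: 0111001110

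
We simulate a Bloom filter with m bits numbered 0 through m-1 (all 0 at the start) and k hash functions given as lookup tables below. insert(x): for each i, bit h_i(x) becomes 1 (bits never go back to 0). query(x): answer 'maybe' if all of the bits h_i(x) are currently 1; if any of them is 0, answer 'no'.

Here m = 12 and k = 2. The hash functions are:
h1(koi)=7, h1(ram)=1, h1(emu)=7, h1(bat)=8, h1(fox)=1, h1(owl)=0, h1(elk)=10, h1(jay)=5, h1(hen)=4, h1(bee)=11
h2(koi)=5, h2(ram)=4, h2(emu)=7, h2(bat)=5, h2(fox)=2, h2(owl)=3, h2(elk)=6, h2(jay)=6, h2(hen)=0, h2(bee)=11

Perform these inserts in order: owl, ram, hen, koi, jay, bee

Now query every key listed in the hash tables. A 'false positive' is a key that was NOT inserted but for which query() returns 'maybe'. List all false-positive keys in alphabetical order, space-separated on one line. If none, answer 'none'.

Answer: emu

Derivation:
Start: bits=000000000000
After insert 'owl': sets bits 0 3 -> bits=100100000000
After insert 'ram': sets bits 1 4 -> bits=110110000000
After insert 'hen': sets bits 0 4 -> bits=110110000000
After insert 'koi': sets bits 5 7 -> bits=110111010000
After insert 'jay': sets bits 5 6 -> bits=110111110000
After insert 'bee': sets bits 11 -> bits=110111110001
Not inserted: bat elk emu fox — query each against bits=110111110001:
query bat: checks bit5=1, bit8=0 (has a 0) -> no => not a false positive
query elk: checks bit6=1, bit10=0 (has a 0) -> no => not a false positive
query emu: checks bit7=1 (all 1) -> maybe => FALSE POSITIVE
query fox: checks bit1=1, bit2=0 (has a 0) -> no => not a false positive
False positives (alphabetical): emu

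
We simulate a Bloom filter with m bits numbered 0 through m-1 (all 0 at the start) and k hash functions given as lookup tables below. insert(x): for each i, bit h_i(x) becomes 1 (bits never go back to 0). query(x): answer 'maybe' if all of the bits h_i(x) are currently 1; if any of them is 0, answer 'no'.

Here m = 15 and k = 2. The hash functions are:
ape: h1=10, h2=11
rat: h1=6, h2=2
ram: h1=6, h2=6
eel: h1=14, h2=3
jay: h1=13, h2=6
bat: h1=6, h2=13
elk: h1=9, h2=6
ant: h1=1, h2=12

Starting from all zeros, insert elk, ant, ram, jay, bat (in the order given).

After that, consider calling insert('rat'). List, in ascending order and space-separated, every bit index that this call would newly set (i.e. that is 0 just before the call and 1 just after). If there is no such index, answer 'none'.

Answer: 2

Derivation:
Start: bits=000000000000000
After insert 'elk': sets bits 6 9 -> bits=000000100100000
After insert 'ant': sets bits 1 12 -> bits=010000100100100
After insert 'ram': sets bits 6 -> bits=010000100100100
After insert 'jay': sets bits 6 13 -> bits=010000100100110
After insert 'bat': sets bits 6 13 -> bits=010000100100110
insert 'rat' would touch bits 2 6; currently bit2=0, bit6=1
Bits that are 0 among those (would change 0->1): 2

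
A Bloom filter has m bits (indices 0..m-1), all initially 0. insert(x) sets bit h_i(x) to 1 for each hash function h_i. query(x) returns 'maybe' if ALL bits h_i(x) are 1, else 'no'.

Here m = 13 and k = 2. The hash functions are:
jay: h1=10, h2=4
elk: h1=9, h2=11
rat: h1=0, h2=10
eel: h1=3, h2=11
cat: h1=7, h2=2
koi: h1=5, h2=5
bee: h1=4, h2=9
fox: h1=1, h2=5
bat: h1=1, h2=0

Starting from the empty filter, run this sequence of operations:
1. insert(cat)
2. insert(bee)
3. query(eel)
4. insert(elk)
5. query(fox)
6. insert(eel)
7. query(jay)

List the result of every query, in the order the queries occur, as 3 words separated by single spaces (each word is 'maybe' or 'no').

Answer: no no no

Derivation:
Start: bits=0000000000000
Op 1: insert cat -> sets bits 2 7 -> bits=0010000100000
Op 2: insert bee -> sets bits 4 9 -> bits=0010100101000
Op 3: query eel -> checks bit3=0, bit11=0 (has a 0) -> no
Op 4: insert elk -> sets bits 9 11 -> bits=0010100101010
Op 5: query fox -> checks bit1=0, bit5=0 (has a 0) -> no
Op 6: insert eel -> sets bits 3 11 -> bits=0011100101010
Op 7: query jay -> checks bit4=1, bit10=0 (has a 0) -> no
Query results in order: no no no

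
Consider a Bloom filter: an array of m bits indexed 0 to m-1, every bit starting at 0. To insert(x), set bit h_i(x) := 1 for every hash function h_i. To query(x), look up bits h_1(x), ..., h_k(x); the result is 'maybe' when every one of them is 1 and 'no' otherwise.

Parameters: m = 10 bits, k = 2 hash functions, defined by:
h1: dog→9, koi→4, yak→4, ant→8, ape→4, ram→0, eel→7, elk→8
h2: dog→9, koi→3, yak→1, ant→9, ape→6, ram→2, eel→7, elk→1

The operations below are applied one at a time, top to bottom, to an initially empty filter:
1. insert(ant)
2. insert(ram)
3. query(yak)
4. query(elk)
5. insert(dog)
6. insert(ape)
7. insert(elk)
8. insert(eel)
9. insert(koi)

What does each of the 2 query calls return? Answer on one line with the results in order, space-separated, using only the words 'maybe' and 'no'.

Answer: no no

Derivation:
Start: bits=0000000000
Op 1: insert ant -> sets bits 8 9 -> bits=0000000011
Op 2: insert ram -> sets bits 0 2 -> bits=1010000011
Op 3: query yak -> checks bit1=0, bit4=0 (has a 0) -> no
Op 4: query elk -> checks bit1=0, bit8=1 (has a 0) -> no
Op 5: insert dog -> sets bits 9 -> bits=1010000011
Op 6: insert ape -> sets bits 4 6 -> bits=1010101011
Op 7: insert elk -> sets bits 1 8 -> bits=1110101011
Op 8: insert eel -> sets bits 7 -> bits=1110101111
Op 9: insert koi -> sets bits 3 4 -> bits=1111101111
Query results in order: no no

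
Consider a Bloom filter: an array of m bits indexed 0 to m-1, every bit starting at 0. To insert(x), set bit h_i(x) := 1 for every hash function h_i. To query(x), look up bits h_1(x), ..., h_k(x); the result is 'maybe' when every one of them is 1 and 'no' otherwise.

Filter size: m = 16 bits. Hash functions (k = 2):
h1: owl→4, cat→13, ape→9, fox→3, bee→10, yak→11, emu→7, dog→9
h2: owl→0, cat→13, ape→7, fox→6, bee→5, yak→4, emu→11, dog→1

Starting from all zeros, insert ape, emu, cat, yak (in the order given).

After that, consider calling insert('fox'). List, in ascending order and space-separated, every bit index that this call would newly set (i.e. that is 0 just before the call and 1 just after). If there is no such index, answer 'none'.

Answer: 3 6

Derivation:
Start: bits=0000000000000000
After insert 'ape': sets bits 7 9 -> bits=0000000101000000
After insert 'emu': sets bits 7 11 -> bits=0000000101010000
After insert 'cat': sets bits 13 -> bits=0000000101010100
After insert 'yak': sets bits 4 11 -> bits=0000100101010100
insert 'fox' would touch bits 3 6; currently bit3=0, bit6=0
Bits that are 0 among those (would change 0->1): 3 6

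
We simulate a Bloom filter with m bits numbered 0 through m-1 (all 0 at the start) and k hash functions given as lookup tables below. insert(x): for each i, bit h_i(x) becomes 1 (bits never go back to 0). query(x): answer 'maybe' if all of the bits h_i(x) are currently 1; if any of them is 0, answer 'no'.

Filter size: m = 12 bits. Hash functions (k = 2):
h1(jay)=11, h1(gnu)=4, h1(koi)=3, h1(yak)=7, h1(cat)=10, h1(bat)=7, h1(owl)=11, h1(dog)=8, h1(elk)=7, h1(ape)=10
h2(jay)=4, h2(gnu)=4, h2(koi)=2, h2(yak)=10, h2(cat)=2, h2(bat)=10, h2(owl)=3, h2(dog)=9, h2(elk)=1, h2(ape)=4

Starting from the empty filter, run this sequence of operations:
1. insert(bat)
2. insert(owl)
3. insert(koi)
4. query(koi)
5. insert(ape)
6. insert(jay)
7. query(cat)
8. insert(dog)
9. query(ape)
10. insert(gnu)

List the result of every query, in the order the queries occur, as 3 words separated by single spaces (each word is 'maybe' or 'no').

Start: bits=000000000000
Op 1: insert bat -> sets bits 7 10 -> bits=000000010010
Op 2: insert owl -> sets bits 3 11 -> bits=000100010011
Op 3: insert koi -> sets bits 2 3 -> bits=001100010011
Op 4: query koi -> checks bit2=1, bit3=1 (all 1) -> maybe
Op 5: insert ape -> sets bits 4 10 -> bits=001110010011
Op 6: insert jay -> sets bits 4 11 -> bits=001110010011
Op 7: query cat -> checks bit2=1, bit10=1 (all 1) -> maybe
Op 8: insert dog -> sets bits 8 9 -> bits=001110011111
Op 9: query ape -> checks bit4=1, bit10=1 (all 1) -> maybe
Op 10: insert gnu -> sets bits 4 -> bits=001110011111
Query results in order: maybe maybe maybe

Answer: maybe maybe maybe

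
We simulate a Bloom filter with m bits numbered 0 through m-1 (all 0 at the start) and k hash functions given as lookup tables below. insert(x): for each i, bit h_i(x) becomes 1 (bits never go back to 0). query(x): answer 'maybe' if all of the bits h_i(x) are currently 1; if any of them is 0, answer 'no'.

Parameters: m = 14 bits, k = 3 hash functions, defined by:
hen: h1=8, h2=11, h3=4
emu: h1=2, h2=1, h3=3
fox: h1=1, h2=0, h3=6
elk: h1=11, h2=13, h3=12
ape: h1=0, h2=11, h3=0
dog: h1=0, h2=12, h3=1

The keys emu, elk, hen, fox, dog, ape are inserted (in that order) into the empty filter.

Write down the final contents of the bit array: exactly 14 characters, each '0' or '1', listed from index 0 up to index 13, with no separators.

Start: bits=00000000000000
After insert 'emu': sets bits 1 2 3 -> bits=01110000000000
After insert 'elk': sets bits 11 12 13 -> bits=01110000000111
After insert 'hen': sets bits 4 8 11 -> bits=01111000100111
After insert 'fox': sets bits 0 1 6 -> bits=11111010100111
After insert 'dog': sets bits 0 1 12 -> bits=11111010100111
After insert 'ape': sets bits 0 11 -> bits=11111010100111

Answer: 11111010100111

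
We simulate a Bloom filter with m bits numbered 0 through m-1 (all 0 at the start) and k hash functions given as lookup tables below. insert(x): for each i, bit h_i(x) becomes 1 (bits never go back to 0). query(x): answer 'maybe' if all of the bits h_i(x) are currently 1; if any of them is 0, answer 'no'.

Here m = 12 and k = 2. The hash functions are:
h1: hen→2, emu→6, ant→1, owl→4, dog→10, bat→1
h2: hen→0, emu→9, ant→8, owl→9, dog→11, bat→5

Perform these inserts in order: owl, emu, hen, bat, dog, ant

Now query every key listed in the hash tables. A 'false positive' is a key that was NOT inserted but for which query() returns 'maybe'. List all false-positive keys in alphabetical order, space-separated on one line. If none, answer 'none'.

Answer: none

Derivation:
Start: bits=000000000000
After insert 'owl': sets bits 4 9 -> bits=000010000100
After insert 'emu': sets bits 6 9 -> bits=000010100100
After insert 'hen': sets bits 0 2 -> bits=101010100100
After insert 'bat': sets bits 1 5 -> bits=111011100100
After insert 'dog': sets bits 10 11 -> bits=111011100111
After insert 'ant': sets bits 1 8 -> bits=111011101111
Not inserted: (none) — query each against bits=111011101111:
False positives (alphabetical): none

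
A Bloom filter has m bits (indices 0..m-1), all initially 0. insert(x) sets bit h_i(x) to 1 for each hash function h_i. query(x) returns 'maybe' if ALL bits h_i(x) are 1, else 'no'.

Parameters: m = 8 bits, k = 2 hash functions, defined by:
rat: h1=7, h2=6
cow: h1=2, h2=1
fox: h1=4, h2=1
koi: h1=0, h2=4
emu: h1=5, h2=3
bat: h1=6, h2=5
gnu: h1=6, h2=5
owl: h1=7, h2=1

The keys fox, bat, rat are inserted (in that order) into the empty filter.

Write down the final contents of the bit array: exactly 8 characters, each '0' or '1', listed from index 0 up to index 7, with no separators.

Start: bits=00000000
After insert 'fox': sets bits 1 4 -> bits=01001000
After insert 'bat': sets bits 5 6 -> bits=01001110
After insert 'rat': sets bits 6 7 -> bits=01001111

Answer: 01001111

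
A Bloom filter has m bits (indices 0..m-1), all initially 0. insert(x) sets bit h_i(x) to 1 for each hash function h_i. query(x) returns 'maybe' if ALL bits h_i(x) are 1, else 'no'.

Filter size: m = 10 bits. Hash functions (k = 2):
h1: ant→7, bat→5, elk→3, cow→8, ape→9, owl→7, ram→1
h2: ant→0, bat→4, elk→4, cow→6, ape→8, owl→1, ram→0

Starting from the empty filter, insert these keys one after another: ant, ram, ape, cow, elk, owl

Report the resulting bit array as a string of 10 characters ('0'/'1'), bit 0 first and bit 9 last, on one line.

Answer: 1101101111

Derivation:
Start: bits=0000000000
After insert 'ant': sets bits 0 7 -> bits=1000000100
After insert 'ram': sets bits 0 1 -> bits=1100000100
After insert 'ape': sets bits 8 9 -> bits=1100000111
After insert 'cow': sets bits 6 8 -> bits=1100001111
After insert 'elk': sets bits 3 4 -> bits=1101101111
After insert 'owl': sets bits 1 7 -> bits=1101101111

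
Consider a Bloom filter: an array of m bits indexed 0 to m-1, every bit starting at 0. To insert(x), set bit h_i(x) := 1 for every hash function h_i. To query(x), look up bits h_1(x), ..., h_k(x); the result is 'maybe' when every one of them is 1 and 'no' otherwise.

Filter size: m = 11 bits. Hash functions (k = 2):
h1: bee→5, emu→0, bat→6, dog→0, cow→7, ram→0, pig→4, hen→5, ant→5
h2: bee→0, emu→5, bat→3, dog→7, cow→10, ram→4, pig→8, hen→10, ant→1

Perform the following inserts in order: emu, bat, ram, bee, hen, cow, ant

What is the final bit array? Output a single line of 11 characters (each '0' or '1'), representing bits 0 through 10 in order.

Answer: 11011111001

Derivation:
Start: bits=00000000000
After insert 'emu': sets bits 0 5 -> bits=10000100000
After insert 'bat': sets bits 3 6 -> bits=10010110000
After insert 'ram': sets bits 0 4 -> bits=10011110000
After insert 'bee': sets bits 0 5 -> bits=10011110000
After insert 'hen': sets bits 5 10 -> bits=10011110001
After insert 'cow': sets bits 7 10 -> bits=10011111001
After insert 'ant': sets bits 1 5 -> bits=11011111001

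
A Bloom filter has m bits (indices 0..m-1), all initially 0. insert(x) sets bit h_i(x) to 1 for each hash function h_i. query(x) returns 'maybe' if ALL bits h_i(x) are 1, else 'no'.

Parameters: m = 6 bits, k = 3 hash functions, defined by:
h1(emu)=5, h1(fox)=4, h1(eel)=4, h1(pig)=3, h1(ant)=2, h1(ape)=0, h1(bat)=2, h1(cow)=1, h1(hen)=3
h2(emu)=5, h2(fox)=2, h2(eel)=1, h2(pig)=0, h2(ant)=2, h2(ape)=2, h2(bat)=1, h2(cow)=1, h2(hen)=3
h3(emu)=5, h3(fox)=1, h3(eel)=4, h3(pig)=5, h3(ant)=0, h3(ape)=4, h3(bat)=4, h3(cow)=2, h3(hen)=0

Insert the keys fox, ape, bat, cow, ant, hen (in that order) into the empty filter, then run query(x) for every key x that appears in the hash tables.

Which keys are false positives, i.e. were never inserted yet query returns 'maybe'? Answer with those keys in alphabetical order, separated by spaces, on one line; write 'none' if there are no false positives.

Answer: eel

Derivation:
Start: bits=000000
After insert 'fox': sets bits 1 2 4 -> bits=011010
After insert 'ape': sets bits 0 2 4 -> bits=111010
After insert 'bat': sets bits 1 2 4 -> bits=111010
After insert 'cow': sets bits 1 2 -> bits=111010
After insert 'ant': sets bits 0 2 -> bits=111010
After insert 'hen': sets bits 0 3 -> bits=111110
Not inserted: eel emu pig — query each against bits=111110:
query eel: checks bit1=1, bit4=1 (all 1) -> maybe => FALSE POSITIVE
query emu: checks bit5=0 (has a 0) -> no => not a false positive
query pig: checks bit0=1, bit3=1, bit5=0 (has a 0) -> no => not a false positive
False positives (alphabetical): eel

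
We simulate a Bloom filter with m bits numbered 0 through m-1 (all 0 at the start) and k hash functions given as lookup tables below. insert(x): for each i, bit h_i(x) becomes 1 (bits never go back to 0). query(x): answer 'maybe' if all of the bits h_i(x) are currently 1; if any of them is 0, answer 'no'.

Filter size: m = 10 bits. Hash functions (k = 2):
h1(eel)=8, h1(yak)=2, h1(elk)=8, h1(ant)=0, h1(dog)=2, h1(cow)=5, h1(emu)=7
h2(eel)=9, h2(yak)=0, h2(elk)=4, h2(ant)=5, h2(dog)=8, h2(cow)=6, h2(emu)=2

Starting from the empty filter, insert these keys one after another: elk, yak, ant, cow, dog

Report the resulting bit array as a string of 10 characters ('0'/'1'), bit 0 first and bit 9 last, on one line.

Start: bits=0000000000
After insert 'elk': sets bits 4 8 -> bits=0000100010
After insert 'yak': sets bits 0 2 -> bits=1010100010
After insert 'ant': sets bits 0 5 -> bits=1010110010
After insert 'cow': sets bits 5 6 -> bits=1010111010
After insert 'dog': sets bits 2 8 -> bits=1010111010

Answer: 1010111010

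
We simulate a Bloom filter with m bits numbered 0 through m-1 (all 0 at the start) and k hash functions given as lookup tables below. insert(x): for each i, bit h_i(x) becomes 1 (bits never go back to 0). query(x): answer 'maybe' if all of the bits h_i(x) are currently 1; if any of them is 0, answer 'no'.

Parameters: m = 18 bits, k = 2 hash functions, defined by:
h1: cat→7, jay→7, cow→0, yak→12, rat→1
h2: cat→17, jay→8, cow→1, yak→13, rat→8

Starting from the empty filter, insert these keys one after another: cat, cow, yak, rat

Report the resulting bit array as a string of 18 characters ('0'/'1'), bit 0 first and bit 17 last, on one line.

Start: bits=000000000000000000
After insert 'cat': sets bits 7 17 -> bits=000000010000000001
After insert 'cow': sets bits 0 1 -> bits=110000010000000001
After insert 'yak': sets bits 12 13 -> bits=110000010000110001
After insert 'rat': sets bits 1 8 -> bits=110000011000110001

Answer: 110000011000110001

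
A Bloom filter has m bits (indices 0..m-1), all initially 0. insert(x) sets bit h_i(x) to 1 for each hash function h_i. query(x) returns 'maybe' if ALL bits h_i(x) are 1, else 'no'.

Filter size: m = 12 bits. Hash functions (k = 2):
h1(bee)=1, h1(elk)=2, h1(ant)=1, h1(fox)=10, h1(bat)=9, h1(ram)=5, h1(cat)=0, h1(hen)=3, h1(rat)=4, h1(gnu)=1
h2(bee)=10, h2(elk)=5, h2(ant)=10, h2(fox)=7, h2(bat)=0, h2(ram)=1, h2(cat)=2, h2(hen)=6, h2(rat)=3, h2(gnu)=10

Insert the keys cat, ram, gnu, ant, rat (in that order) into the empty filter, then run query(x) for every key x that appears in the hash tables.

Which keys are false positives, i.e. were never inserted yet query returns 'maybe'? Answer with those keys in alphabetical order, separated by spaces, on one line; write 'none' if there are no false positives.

Start: bits=000000000000
After insert 'cat': sets bits 0 2 -> bits=101000000000
After insert 'ram': sets bits 1 5 -> bits=111001000000
After insert 'gnu': sets bits 1 10 -> bits=111001000010
After insert 'ant': sets bits 1 10 -> bits=111001000010
After insert 'rat': sets bits 3 4 -> bits=111111000010
Not inserted: bat bee elk fox hen — query each against bits=111111000010:
query bat: checks bit0=1, bit9=0 (has a 0) -> no => not a false positive
query bee: checks bit1=1, bit10=1 (all 1) -> maybe => FALSE POSITIVE
query elk: checks bit2=1, bit5=1 (all 1) -> maybe => FALSE POSITIVE
query fox: checks bit7=0, bit10=1 (has a 0) -> no => not a false positive
query hen: checks bit3=1, bit6=0 (has a 0) -> no => not a false positive
False positives (alphabetical): bee elk

Answer: bee elk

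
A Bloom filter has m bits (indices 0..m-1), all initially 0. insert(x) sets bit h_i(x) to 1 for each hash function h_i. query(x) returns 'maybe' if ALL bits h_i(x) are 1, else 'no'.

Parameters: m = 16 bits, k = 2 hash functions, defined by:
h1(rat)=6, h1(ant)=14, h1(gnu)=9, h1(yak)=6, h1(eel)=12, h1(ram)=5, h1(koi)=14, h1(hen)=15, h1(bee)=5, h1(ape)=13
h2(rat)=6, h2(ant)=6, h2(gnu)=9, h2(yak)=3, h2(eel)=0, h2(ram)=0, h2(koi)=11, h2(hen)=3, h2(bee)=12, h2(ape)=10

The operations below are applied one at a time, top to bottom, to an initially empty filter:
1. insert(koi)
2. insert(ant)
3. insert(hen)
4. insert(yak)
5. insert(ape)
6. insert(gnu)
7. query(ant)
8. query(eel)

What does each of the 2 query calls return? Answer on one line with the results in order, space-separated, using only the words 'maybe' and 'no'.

Start: bits=0000000000000000
Op 1: insert koi -> sets bits 11 14 -> bits=0000000000010010
Op 2: insert ant -> sets bits 6 14 -> bits=0000001000010010
Op 3: insert hen -> sets bits 3 15 -> bits=0001001000010011
Op 4: insert yak -> sets bits 3 6 -> bits=0001001000010011
Op 5: insert ape -> sets bits 10 13 -> bits=0001001000110111
Op 6: insert gnu -> sets bits 9 -> bits=0001001001110111
Op 7: query ant -> checks bit6=1, bit14=1 (all 1) -> maybe
Op 8: query eel -> checks bit0=0, bit12=0 (has a 0) -> no
Query results in order: maybe no

Answer: maybe no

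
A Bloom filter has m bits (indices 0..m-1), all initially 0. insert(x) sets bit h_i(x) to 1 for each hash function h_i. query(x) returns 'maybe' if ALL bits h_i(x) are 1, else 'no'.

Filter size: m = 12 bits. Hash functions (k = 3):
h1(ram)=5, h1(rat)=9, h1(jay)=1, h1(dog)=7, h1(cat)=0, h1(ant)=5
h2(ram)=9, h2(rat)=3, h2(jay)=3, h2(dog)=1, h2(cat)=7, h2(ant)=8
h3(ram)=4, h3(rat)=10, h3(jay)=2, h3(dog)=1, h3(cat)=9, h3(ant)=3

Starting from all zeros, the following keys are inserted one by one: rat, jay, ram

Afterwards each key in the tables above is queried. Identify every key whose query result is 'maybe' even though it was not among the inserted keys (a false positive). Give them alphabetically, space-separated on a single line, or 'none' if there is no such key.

Start: bits=000000000000
After insert 'rat': sets bits 3 9 10 -> bits=000100000110
After insert 'jay': sets bits 1 2 3 -> bits=011100000110
After insert 'ram': sets bits 4 5 9 -> bits=011111000110
Not inserted: ant cat dog — query each against bits=011111000110:
query ant: checks bit3=1, bit5=1, bit8=0 (has a 0) -> no => not a false positive
query cat: checks bit0=0, bit7=0, bit9=1 (has a 0) -> no => not a false positive
query dog: checks bit1=1, bit7=0 (has a 0) -> no => not a false positive
False positives (alphabetical): none

Answer: none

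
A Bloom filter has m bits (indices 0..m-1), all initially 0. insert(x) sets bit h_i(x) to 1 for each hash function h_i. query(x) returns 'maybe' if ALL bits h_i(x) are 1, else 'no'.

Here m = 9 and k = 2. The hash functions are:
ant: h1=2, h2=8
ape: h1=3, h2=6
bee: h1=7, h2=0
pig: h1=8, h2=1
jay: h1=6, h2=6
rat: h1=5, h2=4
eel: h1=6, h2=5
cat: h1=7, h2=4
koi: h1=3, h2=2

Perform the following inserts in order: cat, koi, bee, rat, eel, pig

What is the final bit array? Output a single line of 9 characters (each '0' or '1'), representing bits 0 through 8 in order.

Start: bits=000000000
After insert 'cat': sets bits 4 7 -> bits=000010010
After insert 'koi': sets bits 2 3 -> bits=001110010
After insert 'bee': sets bits 0 7 -> bits=101110010
After insert 'rat': sets bits 4 5 -> bits=101111010
After insert 'eel': sets bits 5 6 -> bits=101111110
After insert 'pig': sets bits 1 8 -> bits=111111111

Answer: 111111111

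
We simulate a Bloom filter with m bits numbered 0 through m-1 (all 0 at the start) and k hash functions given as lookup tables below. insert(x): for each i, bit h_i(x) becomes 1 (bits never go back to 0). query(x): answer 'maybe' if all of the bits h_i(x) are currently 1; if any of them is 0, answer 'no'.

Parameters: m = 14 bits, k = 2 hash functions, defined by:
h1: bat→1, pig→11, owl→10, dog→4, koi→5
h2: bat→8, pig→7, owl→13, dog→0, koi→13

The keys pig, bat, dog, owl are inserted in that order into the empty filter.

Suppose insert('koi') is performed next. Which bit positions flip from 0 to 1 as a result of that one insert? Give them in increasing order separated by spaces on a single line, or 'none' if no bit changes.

Answer: 5

Derivation:
Start: bits=00000000000000
After insert 'pig': sets bits 7 11 -> bits=00000001000100
After insert 'bat': sets bits 1 8 -> bits=01000001100100
After insert 'dog': sets bits 0 4 -> bits=11001001100100
After insert 'owl': sets bits 10 13 -> bits=11001001101101
insert 'koi' would touch bits 5 13; currently bit5=0, bit13=1
Bits that are 0 among those (would change 0->1): 5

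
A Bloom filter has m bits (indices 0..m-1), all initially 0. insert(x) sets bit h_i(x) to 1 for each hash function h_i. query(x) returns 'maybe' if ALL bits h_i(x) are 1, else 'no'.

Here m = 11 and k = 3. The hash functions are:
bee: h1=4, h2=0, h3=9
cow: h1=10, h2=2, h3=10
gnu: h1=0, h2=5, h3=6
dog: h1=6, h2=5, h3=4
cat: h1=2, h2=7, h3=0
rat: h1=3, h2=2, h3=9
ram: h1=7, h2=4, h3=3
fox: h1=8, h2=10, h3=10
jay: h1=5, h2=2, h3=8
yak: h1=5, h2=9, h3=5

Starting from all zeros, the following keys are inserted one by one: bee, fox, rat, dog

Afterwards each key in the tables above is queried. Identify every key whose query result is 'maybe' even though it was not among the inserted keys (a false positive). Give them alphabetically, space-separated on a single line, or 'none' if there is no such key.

Start: bits=00000000000
After insert 'bee': sets bits 0 4 9 -> bits=10001000010
After insert 'fox': sets bits 8 10 -> bits=10001000111
After insert 'rat': sets bits 2 3 9 -> bits=10111000111
After insert 'dog': sets bits 4 5 6 -> bits=10111110111
Not inserted: cat cow gnu jay ram yak — query each against bits=10111110111:
query cat: checks bit0=1, bit2=1, bit7=0 (has a 0) -> no => not a false positive
query cow: checks bit2=1, bit10=1 (all 1) -> maybe => FALSE POSITIVE
query gnu: checks bit0=1, bit5=1, bit6=1 (all 1) -> maybe => FALSE POSITIVE
query jay: checks bit2=1, bit5=1, bit8=1 (all 1) -> maybe => FALSE POSITIVE
query ram: checks bit3=1, bit4=1, bit7=0 (has a 0) -> no => not a false positive
query yak: checks bit5=1, bit9=1 (all 1) -> maybe => FALSE POSITIVE
False positives (alphabetical): cow gnu jay yak

Answer: cow gnu jay yak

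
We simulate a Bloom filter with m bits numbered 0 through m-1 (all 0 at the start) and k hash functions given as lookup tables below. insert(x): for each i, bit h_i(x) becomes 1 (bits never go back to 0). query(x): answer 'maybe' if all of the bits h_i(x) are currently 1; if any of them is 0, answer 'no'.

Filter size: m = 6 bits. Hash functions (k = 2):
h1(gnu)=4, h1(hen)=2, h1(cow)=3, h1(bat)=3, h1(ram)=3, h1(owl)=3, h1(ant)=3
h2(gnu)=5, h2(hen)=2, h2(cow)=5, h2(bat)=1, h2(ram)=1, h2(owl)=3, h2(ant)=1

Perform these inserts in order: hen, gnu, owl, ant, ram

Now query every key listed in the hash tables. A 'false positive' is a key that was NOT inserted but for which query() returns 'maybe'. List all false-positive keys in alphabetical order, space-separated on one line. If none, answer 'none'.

Answer: bat cow

Derivation:
Start: bits=000000
After insert 'hen': sets bits 2 -> bits=001000
After insert 'gnu': sets bits 4 5 -> bits=001011
After insert 'owl': sets bits 3 -> bits=001111
After insert 'ant': sets bits 1 3 -> bits=011111
After insert 'ram': sets bits 1 3 -> bits=011111
Not inserted: bat cow — query each against bits=011111:
query bat: checks bit1=1, bit3=1 (all 1) -> maybe => FALSE POSITIVE
query cow: checks bit3=1, bit5=1 (all 1) -> maybe => FALSE POSITIVE
False positives (alphabetical): bat cow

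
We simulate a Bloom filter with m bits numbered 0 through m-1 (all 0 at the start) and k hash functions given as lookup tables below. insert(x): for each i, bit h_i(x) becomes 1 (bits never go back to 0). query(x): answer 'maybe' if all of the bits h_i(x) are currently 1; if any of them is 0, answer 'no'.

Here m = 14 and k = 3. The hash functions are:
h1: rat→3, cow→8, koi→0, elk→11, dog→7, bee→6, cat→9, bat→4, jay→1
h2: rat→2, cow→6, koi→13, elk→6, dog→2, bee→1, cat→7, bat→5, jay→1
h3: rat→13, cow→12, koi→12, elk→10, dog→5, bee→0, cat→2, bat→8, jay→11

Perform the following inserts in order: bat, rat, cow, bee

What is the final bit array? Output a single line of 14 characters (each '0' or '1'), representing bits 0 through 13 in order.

Answer: 11111110100011

Derivation:
Start: bits=00000000000000
After insert 'bat': sets bits 4 5 8 -> bits=00001100100000
After insert 'rat': sets bits 2 3 13 -> bits=00111100100001
After insert 'cow': sets bits 6 8 12 -> bits=00111110100011
After insert 'bee': sets bits 0 1 6 -> bits=11111110100011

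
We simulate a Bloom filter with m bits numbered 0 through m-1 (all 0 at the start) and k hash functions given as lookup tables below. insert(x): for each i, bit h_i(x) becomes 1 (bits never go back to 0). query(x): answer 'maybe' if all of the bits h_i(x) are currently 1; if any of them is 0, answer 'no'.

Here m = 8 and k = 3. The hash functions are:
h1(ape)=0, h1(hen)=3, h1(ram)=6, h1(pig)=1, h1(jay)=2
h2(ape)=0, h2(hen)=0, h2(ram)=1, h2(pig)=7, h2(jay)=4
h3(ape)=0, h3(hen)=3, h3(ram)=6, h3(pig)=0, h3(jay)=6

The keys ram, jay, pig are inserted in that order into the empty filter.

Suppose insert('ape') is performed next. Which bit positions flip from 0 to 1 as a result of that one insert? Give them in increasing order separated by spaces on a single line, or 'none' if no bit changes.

Answer: none

Derivation:
Start: bits=00000000
After insert 'ram': sets bits 1 6 -> bits=01000010
After insert 'jay': sets bits 2 4 6 -> bits=01101010
After insert 'pig': sets bits 0 1 7 -> bits=11101011
insert 'ape' would touch bits 0; currently bit0=1
Bits that are 0 among those (would change 0->1): none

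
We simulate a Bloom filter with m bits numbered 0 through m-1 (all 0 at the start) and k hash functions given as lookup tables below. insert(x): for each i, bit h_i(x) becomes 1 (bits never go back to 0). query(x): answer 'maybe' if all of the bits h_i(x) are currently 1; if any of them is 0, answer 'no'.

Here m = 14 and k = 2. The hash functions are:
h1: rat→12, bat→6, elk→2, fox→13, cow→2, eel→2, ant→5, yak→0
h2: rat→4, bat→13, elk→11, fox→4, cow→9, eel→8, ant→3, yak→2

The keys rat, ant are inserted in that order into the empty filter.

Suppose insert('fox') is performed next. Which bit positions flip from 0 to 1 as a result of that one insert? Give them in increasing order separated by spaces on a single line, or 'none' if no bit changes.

Answer: 13

Derivation:
Start: bits=00000000000000
After insert 'rat': sets bits 4 12 -> bits=00001000000010
After insert 'ant': sets bits 3 5 -> bits=00011100000010
insert 'fox' would touch bits 4 13; currently bit4=1, bit13=0
Bits that are 0 among those (would change 0->1): 13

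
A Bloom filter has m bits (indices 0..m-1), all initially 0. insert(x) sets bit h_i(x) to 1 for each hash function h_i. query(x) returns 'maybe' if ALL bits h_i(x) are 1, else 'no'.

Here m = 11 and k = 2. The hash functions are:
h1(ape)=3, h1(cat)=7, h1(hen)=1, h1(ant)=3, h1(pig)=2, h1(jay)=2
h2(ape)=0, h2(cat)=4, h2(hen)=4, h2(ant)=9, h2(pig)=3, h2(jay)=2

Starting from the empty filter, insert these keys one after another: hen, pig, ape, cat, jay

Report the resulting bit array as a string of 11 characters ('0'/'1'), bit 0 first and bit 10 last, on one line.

Start: bits=00000000000
After insert 'hen': sets bits 1 4 -> bits=01001000000
After insert 'pig': sets bits 2 3 -> bits=01111000000
After insert 'ape': sets bits 0 3 -> bits=11111000000
After insert 'cat': sets bits 4 7 -> bits=11111001000
After insert 'jay': sets bits 2 -> bits=11111001000

Answer: 11111001000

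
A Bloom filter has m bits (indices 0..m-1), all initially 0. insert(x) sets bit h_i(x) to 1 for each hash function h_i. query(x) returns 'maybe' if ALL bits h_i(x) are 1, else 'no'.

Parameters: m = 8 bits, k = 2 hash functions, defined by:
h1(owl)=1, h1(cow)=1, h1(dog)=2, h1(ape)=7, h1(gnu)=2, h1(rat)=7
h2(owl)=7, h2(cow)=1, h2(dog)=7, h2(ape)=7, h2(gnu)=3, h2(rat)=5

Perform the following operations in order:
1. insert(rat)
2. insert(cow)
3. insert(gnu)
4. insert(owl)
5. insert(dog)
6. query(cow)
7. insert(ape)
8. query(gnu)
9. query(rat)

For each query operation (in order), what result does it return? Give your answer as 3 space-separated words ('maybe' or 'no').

Start: bits=00000000
Op 1: insert rat -> sets bits 5 7 -> bits=00000101
Op 2: insert cow -> sets bits 1 -> bits=01000101
Op 3: insert gnu -> sets bits 2 3 -> bits=01110101
Op 4: insert owl -> sets bits 1 7 -> bits=01110101
Op 5: insert dog -> sets bits 2 7 -> bits=01110101
Op 6: query cow -> checks bit1=1 (all 1) -> maybe
Op 7: insert ape -> sets bits 7 -> bits=01110101
Op 8: query gnu -> checks bit2=1, bit3=1 (all 1) -> maybe
Op 9: query rat -> checks bit5=1, bit7=1 (all 1) -> maybe
Query results in order: maybe maybe maybe

Answer: maybe maybe maybe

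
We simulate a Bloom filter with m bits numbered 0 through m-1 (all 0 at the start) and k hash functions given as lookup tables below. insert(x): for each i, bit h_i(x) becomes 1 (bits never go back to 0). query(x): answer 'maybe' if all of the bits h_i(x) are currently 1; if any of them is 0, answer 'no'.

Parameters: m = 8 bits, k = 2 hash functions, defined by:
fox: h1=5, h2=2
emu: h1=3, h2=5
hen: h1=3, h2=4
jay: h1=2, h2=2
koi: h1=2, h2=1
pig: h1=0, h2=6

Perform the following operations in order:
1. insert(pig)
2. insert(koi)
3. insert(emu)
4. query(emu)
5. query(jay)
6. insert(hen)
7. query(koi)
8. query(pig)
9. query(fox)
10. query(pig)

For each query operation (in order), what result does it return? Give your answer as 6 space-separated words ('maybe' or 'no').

Answer: maybe maybe maybe maybe maybe maybe

Derivation:
Start: bits=00000000
Op 1: insert pig -> sets bits 0 6 -> bits=10000010
Op 2: insert koi -> sets bits 1 2 -> bits=11100010
Op 3: insert emu -> sets bits 3 5 -> bits=11110110
Op 4: query emu -> checks bit3=1, bit5=1 (all 1) -> maybe
Op 5: query jay -> checks bit2=1 (all 1) -> maybe
Op 6: insert hen -> sets bits 3 4 -> bits=11111110
Op 7: query koi -> checks bit1=1, bit2=1 (all 1) -> maybe
Op 8: query pig -> checks bit0=1, bit6=1 (all 1) -> maybe
Op 9: query fox -> checks bit2=1, bit5=1 (all 1) -> maybe
Op 10: query pig -> checks bit0=1, bit6=1 (all 1) -> maybe
Query results in order: maybe maybe maybe maybe maybe maybe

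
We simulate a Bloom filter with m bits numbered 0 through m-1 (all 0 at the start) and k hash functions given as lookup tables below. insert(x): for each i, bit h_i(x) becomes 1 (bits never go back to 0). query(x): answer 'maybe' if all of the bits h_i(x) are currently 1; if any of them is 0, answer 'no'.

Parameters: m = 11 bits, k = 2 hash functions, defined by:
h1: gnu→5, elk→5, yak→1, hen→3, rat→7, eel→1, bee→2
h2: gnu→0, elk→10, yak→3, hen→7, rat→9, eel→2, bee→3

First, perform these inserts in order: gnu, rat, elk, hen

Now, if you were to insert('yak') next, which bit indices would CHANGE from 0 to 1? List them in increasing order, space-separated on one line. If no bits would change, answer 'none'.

Answer: 1

Derivation:
Start: bits=00000000000
After insert 'gnu': sets bits 0 5 -> bits=10000100000
After insert 'rat': sets bits 7 9 -> bits=10000101010
After insert 'elk': sets bits 5 10 -> bits=10000101011
After insert 'hen': sets bits 3 7 -> bits=10010101011
insert 'yak' would touch bits 1 3; currently bit1=0, bit3=1
Bits that are 0 among those (would change 0->1): 1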